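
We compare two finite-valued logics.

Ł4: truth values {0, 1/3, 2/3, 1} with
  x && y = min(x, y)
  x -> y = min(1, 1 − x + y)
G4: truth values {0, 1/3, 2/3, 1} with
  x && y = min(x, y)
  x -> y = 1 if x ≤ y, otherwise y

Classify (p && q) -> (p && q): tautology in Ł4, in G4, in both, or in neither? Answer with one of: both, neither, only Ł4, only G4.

In Ł4: every assignment gives 1 — tautology.
In G4: every assignment gives 1 — tautology.

both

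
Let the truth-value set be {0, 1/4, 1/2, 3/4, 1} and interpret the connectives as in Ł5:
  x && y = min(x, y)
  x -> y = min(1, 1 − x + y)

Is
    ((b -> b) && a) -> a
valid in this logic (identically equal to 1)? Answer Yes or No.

Yes

At a = 1, b = 1/2, for instance:
b -> b = 1/2 -> 1/2 = 1
(b -> b) && a = 1 && 1 = 1
((b -> b) && a) -> a = 1 -> 1 = 1
and checking the remaining 24 assignments likewise gives ≥ 1 in every case.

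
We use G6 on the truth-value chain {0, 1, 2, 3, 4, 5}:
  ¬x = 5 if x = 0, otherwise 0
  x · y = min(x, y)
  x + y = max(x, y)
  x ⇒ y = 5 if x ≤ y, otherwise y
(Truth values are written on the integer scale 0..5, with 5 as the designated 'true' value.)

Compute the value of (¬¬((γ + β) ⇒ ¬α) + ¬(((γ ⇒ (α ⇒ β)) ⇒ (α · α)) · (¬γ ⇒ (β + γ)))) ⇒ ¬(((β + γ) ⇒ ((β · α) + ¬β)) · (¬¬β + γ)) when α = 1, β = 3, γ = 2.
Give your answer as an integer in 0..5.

γ + β = 2 + 3 = 3
¬α = ¬1 = 0
(γ + β) ⇒ ¬α = 3 ⇒ 0 = 0
¬((γ + β) ⇒ ¬α) = ¬0 = 5
¬¬((γ + β) ⇒ ¬α) = ¬5 = 0
α ⇒ β = 1 ⇒ 3 = 5
γ ⇒ (α ⇒ β) = 2 ⇒ 5 = 5
α · α = 1 · 1 = 1
(γ ⇒ (α ⇒ β)) ⇒ (α · α) = 5 ⇒ 1 = 1
¬γ = ¬2 = 0
β + γ = 3 + 2 = 3
¬γ ⇒ (β + γ) = 0 ⇒ 3 = 5
((γ ⇒ (α ⇒ β)) ⇒ (α · α)) · (¬γ ⇒ (β + γ)) = 1 · 5 = 1
¬(((γ ⇒ (α ⇒ β)) ⇒ (α · α)) · (¬γ ⇒ (β + γ))) = ¬1 = 0
¬¬((γ + β) ⇒ ¬α) + ¬(((γ ⇒ (α ⇒ β)) ⇒ (α · α)) · (¬γ ⇒ (β + γ))) = 0 + 0 = 0
β + γ = 3 + 2 = 3
β · α = 3 · 1 = 1
¬β = ¬3 = 0
(β · α) + ¬β = 1 + 0 = 1
(β + γ) ⇒ ((β · α) + ¬β) = 3 ⇒ 1 = 1
¬β = ¬3 = 0
¬¬β = ¬0 = 5
¬¬β + γ = 5 + 2 = 5
((β + γ) ⇒ ((β · α) + ¬β)) · (¬¬β + γ) = 1 · 5 = 1
¬(((β + γ) ⇒ ((β · α) + ¬β)) · (¬¬β + γ)) = ¬1 = 0
(¬¬((γ + β) ⇒ ¬α) + ¬(((γ ⇒ (α ⇒ β)) ⇒ (α · α)) · (¬γ ⇒ (β + γ)))) ⇒ ¬(((β + γ) ⇒ ((β · α) + ¬β)) · (¬¬β + γ)) = 0 ⇒ 0 = 5

5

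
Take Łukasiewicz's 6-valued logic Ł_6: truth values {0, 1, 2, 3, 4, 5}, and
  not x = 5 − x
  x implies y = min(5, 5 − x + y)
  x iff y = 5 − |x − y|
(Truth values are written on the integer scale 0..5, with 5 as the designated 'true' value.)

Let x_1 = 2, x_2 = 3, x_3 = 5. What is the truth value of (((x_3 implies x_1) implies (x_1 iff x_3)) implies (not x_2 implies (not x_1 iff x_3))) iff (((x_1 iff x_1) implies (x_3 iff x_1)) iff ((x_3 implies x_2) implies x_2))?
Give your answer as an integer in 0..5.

2

x_3 implies x_1 = 5 implies 2 = 2
x_1 iff x_3 = 2 iff 5 = 2
(x_3 implies x_1) implies (x_1 iff x_3) = 2 implies 2 = 5
not x_2 = not 3 = 2
not x_1 = not 2 = 3
not x_1 iff x_3 = 3 iff 5 = 3
not x_2 implies (not x_1 iff x_3) = 2 implies 3 = 5
((x_3 implies x_1) implies (x_1 iff x_3)) implies (not x_2 implies (not x_1 iff x_3)) = 5 implies 5 = 5
x_1 iff x_1 = 2 iff 2 = 5
x_3 iff x_1 = 5 iff 2 = 2
(x_1 iff x_1) implies (x_3 iff x_1) = 5 implies 2 = 2
x_3 implies x_2 = 5 implies 3 = 3
(x_3 implies x_2) implies x_2 = 3 implies 3 = 5
((x_1 iff x_1) implies (x_3 iff x_1)) iff ((x_3 implies x_2) implies x_2) = 2 iff 5 = 2
(((x_3 implies x_1) implies (x_1 iff x_3)) implies (not x_2 implies (not x_1 iff x_3))) iff (((x_1 iff x_1) implies (x_3 iff x_1)) iff ((x_3 implies x_2) implies x_2)) = 5 iff 2 = 2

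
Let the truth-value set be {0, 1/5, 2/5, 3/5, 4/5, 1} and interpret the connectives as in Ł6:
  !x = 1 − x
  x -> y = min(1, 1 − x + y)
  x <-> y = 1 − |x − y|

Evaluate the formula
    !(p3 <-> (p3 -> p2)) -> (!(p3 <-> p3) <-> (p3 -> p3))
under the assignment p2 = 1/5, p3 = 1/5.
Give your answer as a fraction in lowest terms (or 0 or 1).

p3 -> p2 = 1/5 -> 1/5 = 1
p3 <-> (p3 -> p2) = 1/5 <-> 1 = 1/5
!(p3 <-> (p3 -> p2)) = !1/5 = 4/5
p3 <-> p3 = 1/5 <-> 1/5 = 1
!(p3 <-> p3) = !1 = 0
p3 -> p3 = 1/5 -> 1/5 = 1
!(p3 <-> p3) <-> (p3 -> p3) = 0 <-> 1 = 0
!(p3 <-> (p3 -> p2)) -> (!(p3 <-> p3) <-> (p3 -> p3)) = 4/5 -> 0 = 1/5

1/5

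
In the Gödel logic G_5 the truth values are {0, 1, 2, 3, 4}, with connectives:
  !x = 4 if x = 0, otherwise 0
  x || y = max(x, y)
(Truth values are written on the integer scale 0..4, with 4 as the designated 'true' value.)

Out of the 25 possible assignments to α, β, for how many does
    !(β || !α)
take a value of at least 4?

value 4: 4 assignments (counts)
value 0: 21 assignments
So 4 of the 25 assignments meet the threshold.

4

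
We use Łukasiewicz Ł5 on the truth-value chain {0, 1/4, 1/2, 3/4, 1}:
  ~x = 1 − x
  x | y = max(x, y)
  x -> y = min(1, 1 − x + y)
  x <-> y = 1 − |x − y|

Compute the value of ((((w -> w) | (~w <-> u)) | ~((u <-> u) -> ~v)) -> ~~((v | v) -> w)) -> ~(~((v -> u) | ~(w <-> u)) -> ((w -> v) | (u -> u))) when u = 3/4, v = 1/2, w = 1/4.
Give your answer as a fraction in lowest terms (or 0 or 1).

w -> w = 1/4 -> 1/4 = 1
~w = ~1/4 = 3/4
~w <-> u = 3/4 <-> 3/4 = 1
(w -> w) | (~w <-> u) = 1 | 1 = 1
u <-> u = 3/4 <-> 3/4 = 1
~v = ~1/2 = 1/2
(u <-> u) -> ~v = 1 -> 1/2 = 1/2
~((u <-> u) -> ~v) = ~1/2 = 1/2
((w -> w) | (~w <-> u)) | ~((u <-> u) -> ~v) = 1 | 1/2 = 1
v | v = 1/2 | 1/2 = 1/2
(v | v) -> w = 1/2 -> 1/4 = 3/4
~((v | v) -> w) = ~3/4 = 1/4
~~((v | v) -> w) = ~1/4 = 3/4
(((w -> w) | (~w <-> u)) | ~((u <-> u) -> ~v)) -> ~~((v | v) -> w) = 1 -> 3/4 = 3/4
v -> u = 1/2 -> 3/4 = 1
w <-> u = 1/4 <-> 3/4 = 1/2
~(w <-> u) = ~1/2 = 1/2
(v -> u) | ~(w <-> u) = 1 | 1/2 = 1
~((v -> u) | ~(w <-> u)) = ~1 = 0
w -> v = 1/4 -> 1/2 = 1
u -> u = 3/4 -> 3/4 = 1
(w -> v) | (u -> u) = 1 | 1 = 1
~((v -> u) | ~(w <-> u)) -> ((w -> v) | (u -> u)) = 0 -> 1 = 1
~(~((v -> u) | ~(w <-> u)) -> ((w -> v) | (u -> u))) = ~1 = 0
((((w -> w) | (~w <-> u)) | ~((u <-> u) -> ~v)) -> ~~((v | v) -> w)) -> ~(~((v -> u) | ~(w <-> u)) -> ((w -> v) | (u -> u))) = 3/4 -> 0 = 1/4

1/4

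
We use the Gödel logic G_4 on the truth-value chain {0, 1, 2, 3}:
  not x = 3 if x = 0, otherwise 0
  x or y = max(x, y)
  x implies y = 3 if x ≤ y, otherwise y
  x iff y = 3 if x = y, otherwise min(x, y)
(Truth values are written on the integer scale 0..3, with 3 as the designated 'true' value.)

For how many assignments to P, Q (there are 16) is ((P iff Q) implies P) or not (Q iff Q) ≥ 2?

P = 0, Q = 0 ↦ 0  <
P = 0, Q = 1 ↦ 3  ≥
P = 0, Q = 2 ↦ 3  ≥
P = 0, Q = 3 ↦ 3  ≥
P = 1, Q = 0 ↦ 3  ≥
P = 1, Q = 1 ↦ 1  <
P = 1, Q = 2 ↦ 3  ≥
P = 1, Q = 3 ↦ 3  ≥
P = 2, Q = 0 ↦ 3  ≥
P = 2, Q = 1 ↦ 3  ≥
P = 2, Q = 2 ↦ 2  ≥
P = 2, Q = 3 ↦ 3  ≥
P = 3, Q = 0 ↦ 3  ≥
P = 3, Q = 1 ↦ 3  ≥
P = 3, Q = 2 ↦ 3  ≥
P = 3, Q = 3 ↦ 3  ≥
So 14 of the 16 assignments meet the threshold.

14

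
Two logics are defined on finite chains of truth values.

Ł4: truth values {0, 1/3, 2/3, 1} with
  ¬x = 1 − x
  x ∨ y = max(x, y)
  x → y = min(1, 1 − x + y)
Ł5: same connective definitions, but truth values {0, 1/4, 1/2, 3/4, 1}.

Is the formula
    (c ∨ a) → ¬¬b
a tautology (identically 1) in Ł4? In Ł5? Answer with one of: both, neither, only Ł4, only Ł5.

neither

In Ł4: at a = 0, b = 0, c = 1/3 the value is 2/3 — not a tautology.
In Ł5: at a = 0, b = 0, c = 1/4 the value is 3/4 — not a tautology.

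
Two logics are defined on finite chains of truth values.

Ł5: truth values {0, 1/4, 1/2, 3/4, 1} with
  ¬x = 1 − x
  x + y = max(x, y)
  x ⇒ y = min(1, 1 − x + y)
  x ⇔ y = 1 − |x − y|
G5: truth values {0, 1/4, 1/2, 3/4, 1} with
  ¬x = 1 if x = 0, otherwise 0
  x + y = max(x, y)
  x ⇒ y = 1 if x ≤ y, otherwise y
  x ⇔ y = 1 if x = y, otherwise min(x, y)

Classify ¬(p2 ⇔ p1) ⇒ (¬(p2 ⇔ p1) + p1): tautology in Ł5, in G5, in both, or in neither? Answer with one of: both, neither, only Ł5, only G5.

both

In Ł5: every assignment gives 1 — tautology.
In G5: every assignment gives 1 — tautology.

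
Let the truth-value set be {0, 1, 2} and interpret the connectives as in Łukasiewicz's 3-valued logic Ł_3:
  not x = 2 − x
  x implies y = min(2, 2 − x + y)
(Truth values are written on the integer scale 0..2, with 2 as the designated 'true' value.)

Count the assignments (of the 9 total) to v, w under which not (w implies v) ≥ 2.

1

v = 0, w = 0 ↦ 0  <
v = 0, w = 1 ↦ 1  <
v = 0, w = 2 ↦ 2  ≥
v = 1, w = 0 ↦ 0  <
v = 1, w = 1 ↦ 0  <
v = 1, w = 2 ↦ 1  <
v = 2, w = 0 ↦ 0  <
v = 2, w = 1 ↦ 0  <
v = 2, w = 2 ↦ 0  <
So 1 of the 9 assignments meets the threshold.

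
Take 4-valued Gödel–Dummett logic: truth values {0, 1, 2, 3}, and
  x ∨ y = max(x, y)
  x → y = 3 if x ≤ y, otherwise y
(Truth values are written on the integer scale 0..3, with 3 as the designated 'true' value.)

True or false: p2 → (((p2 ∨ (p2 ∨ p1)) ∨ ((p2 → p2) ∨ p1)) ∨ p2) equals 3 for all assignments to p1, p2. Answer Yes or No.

Yes

p1 = 0, p2 = 0 ↦ 3
p1 = 0, p2 = 1 ↦ 3
p1 = 0, p2 = 2 ↦ 3
p1 = 0, p2 = 3 ↦ 3
p1 = 1, p2 = 0 ↦ 3
p1 = 1, p2 = 1 ↦ 3
p1 = 1, p2 = 2 ↦ 3
p1 = 1, p2 = 3 ↦ 3
p1 = 2, p2 = 0 ↦ 3
p1 = 2, p2 = 1 ↦ 3
p1 = 2, p2 = 2 ↦ 3
p1 = 2, p2 = 3 ↦ 3
p1 = 3, p2 = 0 ↦ 3
p1 = 3, p2 = 1 ↦ 3
p1 = 3, p2 = 2 ↦ 3
p1 = 3, p2 = 3 ↦ 3
Every assignment gives a value ≥ 3.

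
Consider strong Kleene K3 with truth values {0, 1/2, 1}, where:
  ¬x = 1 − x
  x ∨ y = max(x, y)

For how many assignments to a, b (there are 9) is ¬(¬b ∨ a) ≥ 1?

1

a = 0, b = 0 ↦ 0  <
a = 0, b = 1/2 ↦ 1/2  <
a = 0, b = 1 ↦ 1  ≥
a = 1/2, b = 0 ↦ 0  <
a = 1/2, b = 1/2 ↦ 1/2  <
a = 1/2, b = 1 ↦ 1/2  <
a = 1, b = 0 ↦ 0  <
a = 1, b = 1/2 ↦ 0  <
a = 1, b = 1 ↦ 0  <
So 1 of the 9 assignments meets the threshold.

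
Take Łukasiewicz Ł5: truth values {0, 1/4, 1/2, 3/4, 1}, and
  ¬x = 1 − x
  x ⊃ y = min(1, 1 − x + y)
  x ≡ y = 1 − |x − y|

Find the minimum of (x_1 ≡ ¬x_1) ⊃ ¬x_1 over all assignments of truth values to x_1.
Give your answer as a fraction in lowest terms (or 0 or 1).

Take x_1 = 1/2:
¬x_1 = ¬1/2 = 1/2
x_1 ≡ ¬x_1 = 1/2 ≡ 1/2 = 1
¬x_1 = ¬1/2 = 1/2
(x_1 ≡ ¬x_1) ⊃ ¬x_1 = 1 ⊃ 1/2 = 1/2
No assignment yields a value below 1/2, so this is the minimum.

1/2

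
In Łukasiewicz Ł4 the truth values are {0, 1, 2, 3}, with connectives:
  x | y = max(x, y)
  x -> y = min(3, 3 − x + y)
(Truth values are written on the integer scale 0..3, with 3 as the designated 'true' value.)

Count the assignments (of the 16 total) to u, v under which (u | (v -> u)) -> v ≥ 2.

9

u = 0, v = 0 ↦ 0  <
u = 0, v = 1 ↦ 2  ≥
u = 0, v = 2 ↦ 3  ≥
u = 0, v = 3 ↦ 3  ≥
u = 1, v = 0 ↦ 0  <
u = 1, v = 1 ↦ 1  <
u = 1, v = 2 ↦ 3  ≥
u = 1, v = 3 ↦ 3  ≥
u = 2, v = 0 ↦ 0  <
u = 2, v = 1 ↦ 1  <
u = 2, v = 2 ↦ 2  ≥
u = 2, v = 3 ↦ 3  ≥
u = 3, v = 0 ↦ 0  <
u = 3, v = 1 ↦ 1  <
u = 3, v = 2 ↦ 2  ≥
u = 3, v = 3 ↦ 3  ≥
So 9 of the 16 assignments meet the threshold.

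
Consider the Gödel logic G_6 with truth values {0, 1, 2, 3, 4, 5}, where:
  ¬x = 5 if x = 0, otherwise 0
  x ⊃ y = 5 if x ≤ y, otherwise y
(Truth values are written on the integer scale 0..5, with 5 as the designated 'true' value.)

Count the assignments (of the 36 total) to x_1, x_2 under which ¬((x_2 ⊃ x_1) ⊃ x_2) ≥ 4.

value 5: 6 assignments (counts)
value 0: 30 assignments
So 6 of the 36 assignments meet the threshold.

6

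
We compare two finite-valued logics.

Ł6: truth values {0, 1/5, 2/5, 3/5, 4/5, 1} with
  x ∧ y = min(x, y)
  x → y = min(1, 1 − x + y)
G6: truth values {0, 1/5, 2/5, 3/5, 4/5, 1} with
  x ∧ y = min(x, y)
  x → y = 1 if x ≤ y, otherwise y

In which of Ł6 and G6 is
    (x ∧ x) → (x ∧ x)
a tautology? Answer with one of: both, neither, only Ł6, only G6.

In Ł6: every assignment gives 1 — tautology.
In G6: every assignment gives 1 — tautology.

both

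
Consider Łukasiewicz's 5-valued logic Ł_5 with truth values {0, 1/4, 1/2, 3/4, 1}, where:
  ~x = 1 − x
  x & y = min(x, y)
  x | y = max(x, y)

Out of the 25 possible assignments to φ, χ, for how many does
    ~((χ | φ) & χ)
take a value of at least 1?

value 1: 5 assignments (counts)
value 3/4: 5 assignments
value 1/2: 5 assignments
value 1/4: 5 assignments
value 0: 5 assignments
So 5 of the 25 assignments meet the threshold.

5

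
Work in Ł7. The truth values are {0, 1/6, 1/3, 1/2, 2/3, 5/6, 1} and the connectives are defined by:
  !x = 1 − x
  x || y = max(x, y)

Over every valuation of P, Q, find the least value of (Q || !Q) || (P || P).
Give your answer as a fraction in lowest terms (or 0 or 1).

Take P = 0, Q = 1/2:
!Q = !1/2 = 1/2
Q || !Q = 1/2 || 1/2 = 1/2
P || P = 0 || 0 = 0
(Q || !Q) || (P || P) = 1/2 || 0 = 1/2
No assignment yields a value below 1/2, so this is the minimum.

1/2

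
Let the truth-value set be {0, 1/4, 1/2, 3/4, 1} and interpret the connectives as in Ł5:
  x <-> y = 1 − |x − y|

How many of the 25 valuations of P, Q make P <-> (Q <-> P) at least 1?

value 1: 7 assignments (counts)
value 3/4: 7 assignments
value 1/2: 6 assignments
value 1/4: 3 assignments
value 0: 2 assignments
So 7 of the 25 assignments meet the threshold.

7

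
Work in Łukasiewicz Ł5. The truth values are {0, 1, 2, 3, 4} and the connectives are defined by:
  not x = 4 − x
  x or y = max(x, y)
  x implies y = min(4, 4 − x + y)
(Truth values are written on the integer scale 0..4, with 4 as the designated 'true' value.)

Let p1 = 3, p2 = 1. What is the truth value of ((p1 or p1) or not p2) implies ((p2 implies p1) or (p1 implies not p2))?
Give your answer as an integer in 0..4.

4

p1 or p1 = 3 or 3 = 3
not p2 = not 1 = 3
(p1 or p1) or not p2 = 3 or 3 = 3
p2 implies p1 = 1 implies 3 = 4
not p2 = not 1 = 3
p1 implies not p2 = 3 implies 3 = 4
(p2 implies p1) or (p1 implies not p2) = 4 or 4 = 4
((p1 or p1) or not p2) implies ((p2 implies p1) or (p1 implies not p2)) = 3 implies 4 = 4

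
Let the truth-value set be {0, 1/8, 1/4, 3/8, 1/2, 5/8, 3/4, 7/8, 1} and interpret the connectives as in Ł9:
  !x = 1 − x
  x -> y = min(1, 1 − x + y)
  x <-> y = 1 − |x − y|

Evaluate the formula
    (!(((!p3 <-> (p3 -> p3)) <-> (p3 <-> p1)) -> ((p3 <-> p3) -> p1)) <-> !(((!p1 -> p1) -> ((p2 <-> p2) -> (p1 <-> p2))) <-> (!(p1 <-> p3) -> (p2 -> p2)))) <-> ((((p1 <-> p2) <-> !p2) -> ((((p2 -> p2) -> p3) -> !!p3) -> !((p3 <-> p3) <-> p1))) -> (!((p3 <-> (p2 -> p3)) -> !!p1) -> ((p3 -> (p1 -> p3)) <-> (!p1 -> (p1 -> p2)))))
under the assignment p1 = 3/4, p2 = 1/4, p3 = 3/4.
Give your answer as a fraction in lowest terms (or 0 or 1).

!p3 = !3/4 = 1/4
p3 -> p3 = 3/4 -> 3/4 = 1
!p3 <-> (p3 -> p3) = 1/4 <-> 1 = 1/4
p3 <-> p1 = 3/4 <-> 3/4 = 1
(!p3 <-> (p3 -> p3)) <-> (p3 <-> p1) = 1/4 <-> 1 = 1/4
p3 <-> p3 = 3/4 <-> 3/4 = 1
(p3 <-> p3) -> p1 = 1 -> 3/4 = 3/4
((!p3 <-> (p3 -> p3)) <-> (p3 <-> p1)) -> ((p3 <-> p3) -> p1) = 1/4 -> 3/4 = 1
!(((!p3 <-> (p3 -> p3)) <-> (p3 <-> p1)) -> ((p3 <-> p3) -> p1)) = !1 = 0
!p1 = !3/4 = 1/4
!p1 -> p1 = 1/4 -> 3/4 = 1
p2 <-> p2 = 1/4 <-> 1/4 = 1
p1 <-> p2 = 3/4 <-> 1/4 = 1/2
(p2 <-> p2) -> (p1 <-> p2) = 1 -> 1/2 = 1/2
(!p1 -> p1) -> ((p2 <-> p2) -> (p1 <-> p2)) = 1 -> 1/2 = 1/2
p1 <-> p3 = 3/4 <-> 3/4 = 1
!(p1 <-> p3) = !1 = 0
p2 -> p2 = 1/4 -> 1/4 = 1
!(p1 <-> p3) -> (p2 -> p2) = 0 -> 1 = 1
((!p1 -> p1) -> ((p2 <-> p2) -> (p1 <-> p2))) <-> (!(p1 <-> p3) -> (p2 -> p2)) = 1/2 <-> 1 = 1/2
!(((!p1 -> p1) -> ((p2 <-> p2) -> (p1 <-> p2))) <-> (!(p1 <-> p3) -> (p2 -> p2))) = !1/2 = 1/2
!(((!p3 <-> (p3 -> p3)) <-> (p3 <-> p1)) -> ((p3 <-> p3) -> p1)) <-> !(((!p1 -> p1) -> ((p2 <-> p2) -> (p1 <-> p2))) <-> (!(p1 <-> p3) -> (p2 -> p2))) = 0 <-> 1/2 = 1/2
p1 <-> p2 = 3/4 <-> 1/4 = 1/2
!p2 = !1/4 = 3/4
(p1 <-> p2) <-> !p2 = 1/2 <-> 3/4 = 3/4
p2 -> p2 = 1/4 -> 1/4 = 1
(p2 -> p2) -> p3 = 1 -> 3/4 = 3/4
!p3 = !3/4 = 1/4
!!p3 = !1/4 = 3/4
((p2 -> p2) -> p3) -> !!p3 = 3/4 -> 3/4 = 1
p3 <-> p3 = 3/4 <-> 3/4 = 1
(p3 <-> p3) <-> p1 = 1 <-> 3/4 = 3/4
!((p3 <-> p3) <-> p1) = !3/4 = 1/4
(((p2 -> p2) -> p3) -> !!p3) -> !((p3 <-> p3) <-> p1) = 1 -> 1/4 = 1/4
((p1 <-> p2) <-> !p2) -> ((((p2 -> p2) -> p3) -> !!p3) -> !((p3 <-> p3) <-> p1)) = 3/4 -> 1/4 = 1/2
p2 -> p3 = 1/4 -> 3/4 = 1
p3 <-> (p2 -> p3) = 3/4 <-> 1 = 3/4
!p1 = !3/4 = 1/4
!!p1 = !1/4 = 3/4
(p3 <-> (p2 -> p3)) -> !!p1 = 3/4 -> 3/4 = 1
!((p3 <-> (p2 -> p3)) -> !!p1) = !1 = 0
p1 -> p3 = 3/4 -> 3/4 = 1
p3 -> (p1 -> p3) = 3/4 -> 1 = 1
!p1 = !3/4 = 1/4
p1 -> p2 = 3/4 -> 1/4 = 1/2
!p1 -> (p1 -> p2) = 1/4 -> 1/2 = 1
(p3 -> (p1 -> p3)) <-> (!p1 -> (p1 -> p2)) = 1 <-> 1 = 1
!((p3 <-> (p2 -> p3)) -> !!p1) -> ((p3 -> (p1 -> p3)) <-> (!p1 -> (p1 -> p2))) = 0 -> 1 = 1
(((p1 <-> p2) <-> !p2) -> ((((p2 -> p2) -> p3) -> !!p3) -> !((p3 <-> p3) <-> p1))) -> (!((p3 <-> (p2 -> p3)) -> !!p1) -> ((p3 -> (p1 -> p3)) <-> (!p1 -> (p1 -> p2)))) = 1/2 -> 1 = 1
(!(((!p3 <-> (p3 -> p3)) <-> (p3 <-> p1)) -> ((p3 <-> p3) -> p1)) <-> !(((!p1 -> p1) -> ((p2 <-> p2) -> (p1 <-> p2))) <-> (!(p1 <-> p3) -> (p2 -> p2)))) <-> ((((p1 <-> p2) <-> !p2) -> ((((p2 -> p2) -> p3) -> !!p3) -> !((p3 <-> p3) <-> p1))) -> (!((p3 <-> (p2 -> p3)) -> !!p1) -> ((p3 -> (p1 -> p3)) <-> (!p1 -> (p1 -> p2))))) = 1/2 <-> 1 = 1/2

1/2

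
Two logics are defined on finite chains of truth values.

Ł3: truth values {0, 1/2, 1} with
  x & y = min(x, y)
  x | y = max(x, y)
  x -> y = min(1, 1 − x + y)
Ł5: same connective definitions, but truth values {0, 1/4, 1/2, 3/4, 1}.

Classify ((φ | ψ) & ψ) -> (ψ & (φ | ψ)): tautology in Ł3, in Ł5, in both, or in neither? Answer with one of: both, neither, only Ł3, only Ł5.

both

In Ł3: every assignment gives 1 — tautology.
In Ł5: every assignment gives 1 — tautology.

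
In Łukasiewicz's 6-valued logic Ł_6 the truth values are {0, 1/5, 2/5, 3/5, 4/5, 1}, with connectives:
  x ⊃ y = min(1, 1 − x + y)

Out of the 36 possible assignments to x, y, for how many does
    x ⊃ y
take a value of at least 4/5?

value 1: 21 assignments (counts)
value 4/5: 5 assignments (counts)
value 3/5: 4 assignments
value 2/5: 3 assignments
value 1/5: 2 assignments
value 0: 1 assignment
So 26 of the 36 assignments meet the threshold.

26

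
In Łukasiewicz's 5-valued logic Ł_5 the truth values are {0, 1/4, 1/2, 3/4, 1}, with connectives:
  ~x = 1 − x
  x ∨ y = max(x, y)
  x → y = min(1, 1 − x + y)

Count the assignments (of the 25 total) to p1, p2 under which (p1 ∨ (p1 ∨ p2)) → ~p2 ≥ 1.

12

value 1: 12 assignments (counts)
value 3/4: 2 assignments
value 1/2: 5 assignments
value 1/4: 1 assignment
value 0: 5 assignments
So 12 of the 25 assignments meet the threshold.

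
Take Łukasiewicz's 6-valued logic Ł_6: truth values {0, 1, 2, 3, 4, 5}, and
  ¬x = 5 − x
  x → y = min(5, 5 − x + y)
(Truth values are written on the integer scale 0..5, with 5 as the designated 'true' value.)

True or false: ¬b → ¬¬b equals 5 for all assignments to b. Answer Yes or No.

Counterexample: take b = 0.
¬b = ¬0 = 5
¬b = ¬0 = 5
¬¬b = ¬5 = 0
¬b → ¬¬b = 5 → 0 = 0
This gives 0 ≠ 5.

No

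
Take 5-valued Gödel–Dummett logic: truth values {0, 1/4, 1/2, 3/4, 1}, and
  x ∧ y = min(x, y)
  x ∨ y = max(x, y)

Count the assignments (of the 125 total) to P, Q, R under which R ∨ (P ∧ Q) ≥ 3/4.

value 1: 29 assignments (counts)
value 3/4: 33 assignments (counts)
value 1/2: 31 assignments
value 1/4: 23 assignments
value 0: 9 assignments
So 62 of the 125 assignments meet the threshold.

62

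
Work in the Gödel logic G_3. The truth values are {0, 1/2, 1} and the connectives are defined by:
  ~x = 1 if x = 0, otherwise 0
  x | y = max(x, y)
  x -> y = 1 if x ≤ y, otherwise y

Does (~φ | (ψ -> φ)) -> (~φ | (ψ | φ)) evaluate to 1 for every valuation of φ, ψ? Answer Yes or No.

No

Counterexample: take φ = 1/2, ψ = 0.
~φ = ~1/2 = 0
ψ -> φ = 0 -> 1/2 = 1
~φ | (ψ -> φ) = 0 | 1 = 1
~φ = ~1/2 = 0
ψ | φ = 0 | 1/2 = 1/2
~φ | (ψ | φ) = 0 | 1/2 = 1/2
(~φ | (ψ -> φ)) -> (~φ | (ψ | φ)) = 1 -> 1/2 = 1/2
This gives 1/2 ≠ 1.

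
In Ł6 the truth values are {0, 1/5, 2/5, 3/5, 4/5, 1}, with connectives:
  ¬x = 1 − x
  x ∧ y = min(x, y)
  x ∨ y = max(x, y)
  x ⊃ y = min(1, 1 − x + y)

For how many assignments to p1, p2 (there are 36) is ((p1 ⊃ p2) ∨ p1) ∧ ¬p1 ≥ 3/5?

value 1: 6 assignments (counts)
value 4/5: 6 assignments (counts)
value 3/5: 6 assignments (counts)
value 2/5: 6 assignments
value 1/5: 6 assignments
value 0: 6 assignments
So 18 of the 36 assignments meet the threshold.

18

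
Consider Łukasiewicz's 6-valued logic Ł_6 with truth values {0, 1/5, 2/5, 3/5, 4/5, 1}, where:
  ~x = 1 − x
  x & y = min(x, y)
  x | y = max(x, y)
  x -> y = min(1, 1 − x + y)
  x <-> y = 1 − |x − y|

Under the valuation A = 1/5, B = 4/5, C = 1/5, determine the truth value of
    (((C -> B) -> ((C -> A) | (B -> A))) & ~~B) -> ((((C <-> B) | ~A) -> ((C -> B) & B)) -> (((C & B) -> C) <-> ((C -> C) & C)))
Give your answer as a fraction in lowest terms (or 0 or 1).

C -> B = 1/5 -> 4/5 = 1
C -> A = 1/5 -> 1/5 = 1
B -> A = 4/5 -> 1/5 = 2/5
(C -> A) | (B -> A) = 1 | 2/5 = 1
(C -> B) -> ((C -> A) | (B -> A)) = 1 -> 1 = 1
~B = ~4/5 = 1/5
~~B = ~1/5 = 4/5
((C -> B) -> ((C -> A) | (B -> A))) & ~~B = 1 & 4/5 = 4/5
C <-> B = 1/5 <-> 4/5 = 2/5
~A = ~1/5 = 4/5
(C <-> B) | ~A = 2/5 | 4/5 = 4/5
C -> B = 1/5 -> 4/5 = 1
(C -> B) & B = 1 & 4/5 = 4/5
((C <-> B) | ~A) -> ((C -> B) & B) = 4/5 -> 4/5 = 1
C & B = 1/5 & 4/5 = 1/5
(C & B) -> C = 1/5 -> 1/5 = 1
C -> C = 1/5 -> 1/5 = 1
(C -> C) & C = 1 & 1/5 = 1/5
((C & B) -> C) <-> ((C -> C) & C) = 1 <-> 1/5 = 1/5
(((C <-> B) | ~A) -> ((C -> B) & B)) -> (((C & B) -> C) <-> ((C -> C) & C)) = 1 -> 1/5 = 1/5
(((C -> B) -> ((C -> A) | (B -> A))) & ~~B) -> ((((C <-> B) | ~A) -> ((C -> B) & B)) -> (((C & B) -> C) <-> ((C -> C) & C))) = 4/5 -> 1/5 = 2/5

2/5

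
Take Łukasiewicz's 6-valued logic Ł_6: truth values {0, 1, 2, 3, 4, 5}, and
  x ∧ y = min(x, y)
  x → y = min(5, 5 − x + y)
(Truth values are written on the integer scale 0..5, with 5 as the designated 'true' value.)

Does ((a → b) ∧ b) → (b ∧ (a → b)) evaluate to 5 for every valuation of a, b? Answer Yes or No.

At a = 3, b = 2, for instance:
a → b = 3 → 2 = 4
(a → b) ∧ b = 4 ∧ 2 = 2
b ∧ (a → b) = 2 ∧ 4 = 2
((a → b) ∧ b) → (b ∧ (a → b)) = 2 → 2 = 5
and checking the remaining 35 assignments likewise gives ≥ 5 in every case.

Yes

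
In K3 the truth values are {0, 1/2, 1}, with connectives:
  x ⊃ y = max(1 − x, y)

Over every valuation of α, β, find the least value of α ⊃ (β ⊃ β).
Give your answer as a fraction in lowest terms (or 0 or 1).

Take α = 1/2, β = 1/2:
β ⊃ β = 1/2 ⊃ 1/2 = 1/2
α ⊃ (β ⊃ β) = 1/2 ⊃ 1/2 = 1/2
No assignment yields a value below 1/2, so this is the minimum.

1/2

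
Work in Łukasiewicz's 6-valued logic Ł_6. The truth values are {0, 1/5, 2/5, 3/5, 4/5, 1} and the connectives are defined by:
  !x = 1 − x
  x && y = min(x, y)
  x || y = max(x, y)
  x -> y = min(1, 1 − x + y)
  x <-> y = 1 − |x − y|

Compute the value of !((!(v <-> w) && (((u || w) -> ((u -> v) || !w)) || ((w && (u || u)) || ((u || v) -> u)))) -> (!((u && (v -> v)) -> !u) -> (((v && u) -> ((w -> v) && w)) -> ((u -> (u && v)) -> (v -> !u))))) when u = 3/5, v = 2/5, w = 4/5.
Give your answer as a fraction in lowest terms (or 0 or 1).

0

v <-> w = 2/5 <-> 4/5 = 3/5
!(v <-> w) = !3/5 = 2/5
u || w = 3/5 || 4/5 = 4/5
u -> v = 3/5 -> 2/5 = 4/5
!w = !4/5 = 1/5
(u -> v) || !w = 4/5 || 1/5 = 4/5
(u || w) -> ((u -> v) || !w) = 4/5 -> 4/5 = 1
u || u = 3/5 || 3/5 = 3/5
w && (u || u) = 4/5 && 3/5 = 3/5
u || v = 3/5 || 2/5 = 3/5
(u || v) -> u = 3/5 -> 3/5 = 1
(w && (u || u)) || ((u || v) -> u) = 3/5 || 1 = 1
((u || w) -> ((u -> v) || !w)) || ((w && (u || u)) || ((u || v) -> u)) = 1 || 1 = 1
!(v <-> w) && (((u || w) -> ((u -> v) || !w)) || ((w && (u || u)) || ((u || v) -> u))) = 2/5 && 1 = 2/5
v -> v = 2/5 -> 2/5 = 1
u && (v -> v) = 3/5 && 1 = 3/5
!u = !3/5 = 2/5
(u && (v -> v)) -> !u = 3/5 -> 2/5 = 4/5
!((u && (v -> v)) -> !u) = !4/5 = 1/5
v && u = 2/5 && 3/5 = 2/5
w -> v = 4/5 -> 2/5 = 3/5
(w -> v) && w = 3/5 && 4/5 = 3/5
(v && u) -> ((w -> v) && w) = 2/5 -> 3/5 = 1
u && v = 3/5 && 2/5 = 2/5
u -> (u && v) = 3/5 -> 2/5 = 4/5
!u = !3/5 = 2/5
v -> !u = 2/5 -> 2/5 = 1
(u -> (u && v)) -> (v -> !u) = 4/5 -> 1 = 1
((v && u) -> ((w -> v) && w)) -> ((u -> (u && v)) -> (v -> !u)) = 1 -> 1 = 1
!((u && (v -> v)) -> !u) -> (((v && u) -> ((w -> v) && w)) -> ((u -> (u && v)) -> (v -> !u))) = 1/5 -> 1 = 1
(!(v <-> w) && (((u || w) -> ((u -> v) || !w)) || ((w && (u || u)) || ((u || v) -> u)))) -> (!((u && (v -> v)) -> !u) -> (((v && u) -> ((w -> v) && w)) -> ((u -> (u && v)) -> (v -> !u)))) = 2/5 -> 1 = 1
!((!(v <-> w) && (((u || w) -> ((u -> v) || !w)) || ((w && (u || u)) || ((u || v) -> u)))) -> (!((u && (v -> v)) -> !u) -> (((v && u) -> ((w -> v) && w)) -> ((u -> (u && v)) -> (v -> !u))))) = !1 = 0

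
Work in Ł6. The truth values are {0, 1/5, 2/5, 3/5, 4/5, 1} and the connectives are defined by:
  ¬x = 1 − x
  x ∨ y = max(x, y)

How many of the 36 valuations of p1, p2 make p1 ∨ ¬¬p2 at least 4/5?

value 1: 11 assignments (counts)
value 4/5: 9 assignments (counts)
value 3/5: 7 assignments
value 2/5: 5 assignments
value 1/5: 3 assignments
value 0: 1 assignment
So 20 of the 36 assignments meet the threshold.

20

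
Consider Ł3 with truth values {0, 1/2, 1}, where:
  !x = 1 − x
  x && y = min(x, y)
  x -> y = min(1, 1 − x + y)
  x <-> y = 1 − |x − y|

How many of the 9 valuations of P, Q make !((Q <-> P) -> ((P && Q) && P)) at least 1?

P = 0, Q = 0 ↦ 1  ≥
P = 0, Q = 1/2 ↦ 1/2  <
P = 0, Q = 1 ↦ 0  <
P = 1/2, Q = 0 ↦ 1/2  <
P = 1/2, Q = 1/2 ↦ 1/2  <
P = 1/2, Q = 1 ↦ 0  <
P = 1, Q = 0 ↦ 0  <
P = 1, Q = 1/2 ↦ 0  <
P = 1, Q = 1 ↦ 0  <
So 1 of the 9 assignments meets the threshold.

1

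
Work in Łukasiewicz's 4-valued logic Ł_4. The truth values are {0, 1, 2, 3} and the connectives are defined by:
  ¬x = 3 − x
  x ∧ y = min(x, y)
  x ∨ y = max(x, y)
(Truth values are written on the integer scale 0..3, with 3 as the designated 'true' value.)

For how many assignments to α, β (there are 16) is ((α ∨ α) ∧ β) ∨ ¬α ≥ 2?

α = 0, β = 0 ↦ 3  ≥
α = 0, β = 1 ↦ 3  ≥
α = 0, β = 2 ↦ 3  ≥
α = 0, β = 3 ↦ 3  ≥
α = 1, β = 0 ↦ 2  ≥
α = 1, β = 1 ↦ 2  ≥
α = 1, β = 2 ↦ 2  ≥
α = 1, β = 3 ↦ 2  ≥
α = 2, β = 0 ↦ 1  <
α = 2, β = 1 ↦ 1  <
α = 2, β = 2 ↦ 2  ≥
α = 2, β = 3 ↦ 2  ≥
α = 3, β = 0 ↦ 0  <
α = 3, β = 1 ↦ 1  <
α = 3, β = 2 ↦ 2  ≥
α = 3, β = 3 ↦ 3  ≥
So 12 of the 16 assignments meet the threshold.

12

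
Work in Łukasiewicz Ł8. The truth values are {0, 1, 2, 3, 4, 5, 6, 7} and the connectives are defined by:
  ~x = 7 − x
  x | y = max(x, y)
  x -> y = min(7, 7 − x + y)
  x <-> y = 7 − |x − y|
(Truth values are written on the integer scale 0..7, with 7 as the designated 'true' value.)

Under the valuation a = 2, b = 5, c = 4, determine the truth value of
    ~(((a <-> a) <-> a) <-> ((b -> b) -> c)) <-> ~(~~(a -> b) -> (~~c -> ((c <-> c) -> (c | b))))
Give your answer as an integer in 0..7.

a <-> a = 2 <-> 2 = 7
(a <-> a) <-> a = 7 <-> 2 = 2
b -> b = 5 -> 5 = 7
(b -> b) -> c = 7 -> 4 = 4
((a <-> a) <-> a) <-> ((b -> b) -> c) = 2 <-> 4 = 5
~(((a <-> a) <-> a) <-> ((b -> b) -> c)) = ~5 = 2
a -> b = 2 -> 5 = 7
~(a -> b) = ~7 = 0
~~(a -> b) = ~0 = 7
~c = ~4 = 3
~~c = ~3 = 4
c <-> c = 4 <-> 4 = 7
c | b = 4 | 5 = 5
(c <-> c) -> (c | b) = 7 -> 5 = 5
~~c -> ((c <-> c) -> (c | b)) = 4 -> 5 = 7
~~(a -> b) -> (~~c -> ((c <-> c) -> (c | b))) = 7 -> 7 = 7
~(~~(a -> b) -> (~~c -> ((c <-> c) -> (c | b)))) = ~7 = 0
~(((a <-> a) <-> a) <-> ((b -> b) -> c)) <-> ~(~~(a -> b) -> (~~c -> ((c <-> c) -> (c | b)))) = 2 <-> 0 = 5

5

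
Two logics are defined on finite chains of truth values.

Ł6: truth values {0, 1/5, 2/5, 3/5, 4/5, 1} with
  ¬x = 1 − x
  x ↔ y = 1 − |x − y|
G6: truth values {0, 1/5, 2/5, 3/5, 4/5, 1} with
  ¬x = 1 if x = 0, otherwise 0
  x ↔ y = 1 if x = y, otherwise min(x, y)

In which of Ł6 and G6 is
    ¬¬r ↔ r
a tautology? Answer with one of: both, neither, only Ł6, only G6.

In Ł6: every assignment gives 1 — tautology.
In G6: at r = 1/5 the value is 1/5 — not a tautology.

only Ł6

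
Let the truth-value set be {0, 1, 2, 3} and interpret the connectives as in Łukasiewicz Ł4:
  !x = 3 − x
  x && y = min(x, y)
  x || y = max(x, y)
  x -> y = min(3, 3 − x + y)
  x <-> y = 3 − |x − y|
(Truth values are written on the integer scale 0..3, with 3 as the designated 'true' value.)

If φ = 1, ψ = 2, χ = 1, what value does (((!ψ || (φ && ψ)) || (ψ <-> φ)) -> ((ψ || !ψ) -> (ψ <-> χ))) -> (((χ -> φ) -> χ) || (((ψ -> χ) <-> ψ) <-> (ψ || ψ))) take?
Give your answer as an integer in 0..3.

2

!ψ = !2 = 1
φ && ψ = 1 && 2 = 1
!ψ || (φ && ψ) = 1 || 1 = 1
ψ <-> φ = 2 <-> 1 = 2
(!ψ || (φ && ψ)) || (ψ <-> φ) = 1 || 2 = 2
!ψ = !2 = 1
ψ || !ψ = 2 || 1 = 2
ψ <-> χ = 2 <-> 1 = 2
(ψ || !ψ) -> (ψ <-> χ) = 2 -> 2 = 3
((!ψ || (φ && ψ)) || (ψ <-> φ)) -> ((ψ || !ψ) -> (ψ <-> χ)) = 2 -> 3 = 3
χ -> φ = 1 -> 1 = 3
(χ -> φ) -> χ = 3 -> 1 = 1
ψ -> χ = 2 -> 1 = 2
(ψ -> χ) <-> ψ = 2 <-> 2 = 3
ψ || ψ = 2 || 2 = 2
((ψ -> χ) <-> ψ) <-> (ψ || ψ) = 3 <-> 2 = 2
((χ -> φ) -> χ) || (((ψ -> χ) <-> ψ) <-> (ψ || ψ)) = 1 || 2 = 2
(((!ψ || (φ && ψ)) || (ψ <-> φ)) -> ((ψ || !ψ) -> (ψ <-> χ))) -> (((χ -> φ) -> χ) || (((ψ -> χ) <-> ψ) <-> (ψ || ψ))) = 3 -> 2 = 2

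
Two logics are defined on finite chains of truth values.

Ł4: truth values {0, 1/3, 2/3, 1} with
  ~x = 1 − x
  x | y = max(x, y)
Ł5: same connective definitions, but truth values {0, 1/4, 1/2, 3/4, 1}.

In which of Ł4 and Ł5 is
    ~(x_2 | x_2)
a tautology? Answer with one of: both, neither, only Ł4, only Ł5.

neither

In Ł4: at x_2 = 1/3 the value is 2/3 — not a tautology.
In Ł5: at x_2 = 1/4 the value is 3/4 — not a tautology.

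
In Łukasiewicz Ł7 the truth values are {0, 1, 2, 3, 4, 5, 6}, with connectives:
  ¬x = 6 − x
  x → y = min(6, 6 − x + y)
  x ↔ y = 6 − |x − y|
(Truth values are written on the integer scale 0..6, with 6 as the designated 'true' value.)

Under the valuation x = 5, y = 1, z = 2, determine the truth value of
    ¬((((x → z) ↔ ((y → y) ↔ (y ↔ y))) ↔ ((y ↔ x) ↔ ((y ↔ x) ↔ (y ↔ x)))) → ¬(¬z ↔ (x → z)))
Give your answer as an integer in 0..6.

4

x → z = 5 → 2 = 3
y → y = 1 → 1 = 6
y ↔ y = 1 ↔ 1 = 6
(y → y) ↔ (y ↔ y) = 6 ↔ 6 = 6
(x → z) ↔ ((y → y) ↔ (y ↔ y)) = 3 ↔ 6 = 3
y ↔ x = 1 ↔ 5 = 2
y ↔ x = 1 ↔ 5 = 2
y ↔ x = 1 ↔ 5 = 2
(y ↔ x) ↔ (y ↔ x) = 2 ↔ 2 = 6
(y ↔ x) ↔ ((y ↔ x) ↔ (y ↔ x)) = 2 ↔ 6 = 2
((x → z) ↔ ((y → y) ↔ (y ↔ y))) ↔ ((y ↔ x) ↔ ((y ↔ x) ↔ (y ↔ x))) = 3 ↔ 2 = 5
¬z = ¬2 = 4
x → z = 5 → 2 = 3
¬z ↔ (x → z) = 4 ↔ 3 = 5
¬(¬z ↔ (x → z)) = ¬5 = 1
(((x → z) ↔ ((y → y) ↔ (y ↔ y))) ↔ ((y ↔ x) ↔ ((y ↔ x) ↔ (y ↔ x)))) → ¬(¬z ↔ (x → z)) = 5 → 1 = 2
¬((((x → z) ↔ ((y → y) ↔ (y ↔ y))) ↔ ((y ↔ x) ↔ ((y ↔ x) ↔ (y ↔ x)))) → ¬(¬z ↔ (x → z))) = ¬2 = 4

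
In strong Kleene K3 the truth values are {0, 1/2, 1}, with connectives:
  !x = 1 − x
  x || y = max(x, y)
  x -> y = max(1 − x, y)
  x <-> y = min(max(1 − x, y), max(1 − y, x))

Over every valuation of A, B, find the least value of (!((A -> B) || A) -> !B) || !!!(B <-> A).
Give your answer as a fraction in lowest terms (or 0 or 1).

1/2

Take A = 1/2, B = 1/2:
A -> B = 1/2 -> 1/2 = 1/2
(A -> B) || A = 1/2 || 1/2 = 1/2
!((A -> B) || A) = !1/2 = 1/2
!B = !1/2 = 1/2
!((A -> B) || A) -> !B = 1/2 -> 1/2 = 1/2
B <-> A = 1/2 <-> 1/2 = 1/2
!(B <-> A) = !1/2 = 1/2
!!(B <-> A) = !1/2 = 1/2
!!!(B <-> A) = !1/2 = 1/2
(!((A -> B) || A) -> !B) || !!!(B <-> A) = 1/2 || 1/2 = 1/2
No assignment yields a value below 1/2, so this is the minimum.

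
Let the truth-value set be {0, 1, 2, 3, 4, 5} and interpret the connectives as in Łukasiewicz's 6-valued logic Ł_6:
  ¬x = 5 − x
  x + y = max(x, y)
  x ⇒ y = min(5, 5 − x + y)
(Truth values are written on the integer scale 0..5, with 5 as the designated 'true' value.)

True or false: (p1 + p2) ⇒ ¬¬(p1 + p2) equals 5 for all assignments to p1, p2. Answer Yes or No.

At p1 = 4, p2 = 4, for instance:
p1 + p2 = 4 + 4 = 4
¬(p1 + p2) = ¬4 = 1
¬¬(p1 + p2) = ¬1 = 4
(p1 + p2) ⇒ ¬¬(p1 + p2) = 4 ⇒ 4 = 5
and checking the remaining 35 assignments likewise gives ≥ 5 in every case.

Yes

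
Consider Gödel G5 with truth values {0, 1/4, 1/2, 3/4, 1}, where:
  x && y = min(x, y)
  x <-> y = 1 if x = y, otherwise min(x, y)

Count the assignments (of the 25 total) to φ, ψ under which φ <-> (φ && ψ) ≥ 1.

15

value 1: 15 assignments (counts)
value 3/4: 1 assignment
value 1/2: 2 assignments
value 1/4: 3 assignments
value 0: 4 assignments
So 15 of the 25 assignments meet the threshold.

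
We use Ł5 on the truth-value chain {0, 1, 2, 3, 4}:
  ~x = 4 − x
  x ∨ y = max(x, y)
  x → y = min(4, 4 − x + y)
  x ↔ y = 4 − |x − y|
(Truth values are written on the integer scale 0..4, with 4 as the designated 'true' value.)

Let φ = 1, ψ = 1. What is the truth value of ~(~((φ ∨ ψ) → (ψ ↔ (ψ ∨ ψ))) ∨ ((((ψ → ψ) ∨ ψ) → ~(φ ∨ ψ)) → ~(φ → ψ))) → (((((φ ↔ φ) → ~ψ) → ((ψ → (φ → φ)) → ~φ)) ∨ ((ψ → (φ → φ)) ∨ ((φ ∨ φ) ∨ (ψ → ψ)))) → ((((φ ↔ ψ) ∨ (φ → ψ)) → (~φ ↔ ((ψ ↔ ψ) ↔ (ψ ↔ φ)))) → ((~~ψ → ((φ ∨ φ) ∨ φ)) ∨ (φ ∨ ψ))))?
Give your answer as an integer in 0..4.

4

φ ∨ ψ = 1 ∨ 1 = 1
ψ ∨ ψ = 1 ∨ 1 = 1
ψ ↔ (ψ ∨ ψ) = 1 ↔ 1 = 4
(φ ∨ ψ) → (ψ ↔ (ψ ∨ ψ)) = 1 → 4 = 4
~((φ ∨ ψ) → (ψ ↔ (ψ ∨ ψ))) = ~4 = 0
ψ → ψ = 1 → 1 = 4
(ψ → ψ) ∨ ψ = 4 ∨ 1 = 4
φ ∨ ψ = 1 ∨ 1 = 1
~(φ ∨ ψ) = ~1 = 3
((ψ → ψ) ∨ ψ) → ~(φ ∨ ψ) = 4 → 3 = 3
φ → ψ = 1 → 1 = 4
~(φ → ψ) = ~4 = 0
(((ψ → ψ) ∨ ψ) → ~(φ ∨ ψ)) → ~(φ → ψ) = 3 → 0 = 1
~((φ ∨ ψ) → (ψ ↔ (ψ ∨ ψ))) ∨ ((((ψ → ψ) ∨ ψ) → ~(φ ∨ ψ)) → ~(φ → ψ)) = 0 ∨ 1 = 1
~(~((φ ∨ ψ) → (ψ ↔ (ψ ∨ ψ))) ∨ ((((ψ → ψ) ∨ ψ) → ~(φ ∨ ψ)) → ~(φ → ψ))) = ~1 = 3
φ ↔ φ = 1 ↔ 1 = 4
~ψ = ~1 = 3
(φ ↔ φ) → ~ψ = 4 → 3 = 3
φ → φ = 1 → 1 = 4
ψ → (φ → φ) = 1 → 4 = 4
~φ = ~1 = 3
(ψ → (φ → φ)) → ~φ = 4 → 3 = 3
((φ ↔ φ) → ~ψ) → ((ψ → (φ → φ)) → ~φ) = 3 → 3 = 4
φ → φ = 1 → 1 = 4
ψ → (φ → φ) = 1 → 4 = 4
φ ∨ φ = 1 ∨ 1 = 1
ψ → ψ = 1 → 1 = 4
(φ ∨ φ) ∨ (ψ → ψ) = 1 ∨ 4 = 4
(ψ → (φ → φ)) ∨ ((φ ∨ φ) ∨ (ψ → ψ)) = 4 ∨ 4 = 4
(((φ ↔ φ) → ~ψ) → ((ψ → (φ → φ)) → ~φ)) ∨ ((ψ → (φ → φ)) ∨ ((φ ∨ φ) ∨ (ψ → ψ))) = 4 ∨ 4 = 4
φ ↔ ψ = 1 ↔ 1 = 4
φ → ψ = 1 → 1 = 4
(φ ↔ ψ) ∨ (φ → ψ) = 4 ∨ 4 = 4
~φ = ~1 = 3
ψ ↔ ψ = 1 ↔ 1 = 4
ψ ↔ φ = 1 ↔ 1 = 4
(ψ ↔ ψ) ↔ (ψ ↔ φ) = 4 ↔ 4 = 4
~φ ↔ ((ψ ↔ ψ) ↔ (ψ ↔ φ)) = 3 ↔ 4 = 3
((φ ↔ ψ) ∨ (φ → ψ)) → (~φ ↔ ((ψ ↔ ψ) ↔ (ψ ↔ φ))) = 4 → 3 = 3
~ψ = ~1 = 3
~~ψ = ~3 = 1
φ ∨ φ = 1 ∨ 1 = 1
(φ ∨ φ) ∨ φ = 1 ∨ 1 = 1
~~ψ → ((φ ∨ φ) ∨ φ) = 1 → 1 = 4
φ ∨ ψ = 1 ∨ 1 = 1
(~~ψ → ((φ ∨ φ) ∨ φ)) ∨ (φ ∨ ψ) = 4 ∨ 1 = 4
(((φ ↔ ψ) ∨ (φ → ψ)) → (~φ ↔ ((ψ ↔ ψ) ↔ (ψ ↔ φ)))) → ((~~ψ → ((φ ∨ φ) ∨ φ)) ∨ (φ ∨ ψ)) = 3 → 4 = 4
((((φ ↔ φ) → ~ψ) → ((ψ → (φ → φ)) → ~φ)) ∨ ((ψ → (φ → φ)) ∨ ((φ ∨ φ) ∨ (ψ → ψ)))) → ((((φ ↔ ψ) ∨ (φ → ψ)) → (~φ ↔ ((ψ ↔ ψ) ↔ (ψ ↔ φ)))) → ((~~ψ → ((φ ∨ φ) ∨ φ)) ∨ (φ ∨ ψ))) = 4 → 4 = 4
~(~((φ ∨ ψ) → (ψ ↔ (ψ ∨ ψ))) ∨ ((((ψ → ψ) ∨ ψ) → ~(φ ∨ ψ)) → ~(φ → ψ))) → (((((φ ↔ φ) → ~ψ) → ((ψ → (φ → φ)) → ~φ)) ∨ ((ψ → (φ → φ)) ∨ ((φ ∨ φ) ∨ (ψ → ψ)))) → ((((φ ↔ ψ) ∨ (φ → ψ)) → (~φ ↔ ((ψ ↔ ψ) ↔ (ψ ↔ φ)))) → ((~~ψ → ((φ ∨ φ) ∨ φ)) ∨ (φ ∨ ψ)))) = 3 → 4 = 4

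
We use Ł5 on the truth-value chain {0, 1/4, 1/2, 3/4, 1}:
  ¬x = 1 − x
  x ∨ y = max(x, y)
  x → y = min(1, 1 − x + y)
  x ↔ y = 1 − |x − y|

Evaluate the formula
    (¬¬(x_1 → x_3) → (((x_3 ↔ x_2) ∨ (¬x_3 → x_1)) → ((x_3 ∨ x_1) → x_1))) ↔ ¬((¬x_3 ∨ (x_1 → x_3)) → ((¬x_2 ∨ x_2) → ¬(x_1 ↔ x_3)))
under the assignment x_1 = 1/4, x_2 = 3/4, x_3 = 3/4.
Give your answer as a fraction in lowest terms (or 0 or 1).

3/4

x_1 → x_3 = 1/4 → 3/4 = 1
¬(x_1 → x_3) = ¬1 = 0
¬¬(x_1 → x_3) = ¬0 = 1
x_3 ↔ x_2 = 3/4 ↔ 3/4 = 1
¬x_3 = ¬3/4 = 1/4
¬x_3 → x_1 = 1/4 → 1/4 = 1
(x_3 ↔ x_2) ∨ (¬x_3 → x_1) = 1 ∨ 1 = 1
x_3 ∨ x_1 = 3/4 ∨ 1/4 = 3/4
(x_3 ∨ x_1) → x_1 = 3/4 → 1/4 = 1/2
((x_3 ↔ x_2) ∨ (¬x_3 → x_1)) → ((x_3 ∨ x_1) → x_1) = 1 → 1/2 = 1/2
¬¬(x_1 → x_3) → (((x_3 ↔ x_2) ∨ (¬x_3 → x_1)) → ((x_3 ∨ x_1) → x_1)) = 1 → 1/2 = 1/2
¬x_3 = ¬3/4 = 1/4
x_1 → x_3 = 1/4 → 3/4 = 1
¬x_3 ∨ (x_1 → x_3) = 1/4 ∨ 1 = 1
¬x_2 = ¬3/4 = 1/4
¬x_2 ∨ x_2 = 1/4 ∨ 3/4 = 3/4
x_1 ↔ x_3 = 1/4 ↔ 3/4 = 1/2
¬(x_1 ↔ x_3) = ¬1/2 = 1/2
(¬x_2 ∨ x_2) → ¬(x_1 ↔ x_3) = 3/4 → 1/2 = 3/4
(¬x_3 ∨ (x_1 → x_3)) → ((¬x_2 ∨ x_2) → ¬(x_1 ↔ x_3)) = 1 → 3/4 = 3/4
¬((¬x_3 ∨ (x_1 → x_3)) → ((¬x_2 ∨ x_2) → ¬(x_1 ↔ x_3))) = ¬3/4 = 1/4
(¬¬(x_1 → x_3) → (((x_3 ↔ x_2) ∨ (¬x_3 → x_1)) → ((x_3 ∨ x_1) → x_1))) ↔ ¬((¬x_3 ∨ (x_1 → x_3)) → ((¬x_2 ∨ x_2) → ¬(x_1 ↔ x_3))) = 1/2 ↔ 1/4 = 3/4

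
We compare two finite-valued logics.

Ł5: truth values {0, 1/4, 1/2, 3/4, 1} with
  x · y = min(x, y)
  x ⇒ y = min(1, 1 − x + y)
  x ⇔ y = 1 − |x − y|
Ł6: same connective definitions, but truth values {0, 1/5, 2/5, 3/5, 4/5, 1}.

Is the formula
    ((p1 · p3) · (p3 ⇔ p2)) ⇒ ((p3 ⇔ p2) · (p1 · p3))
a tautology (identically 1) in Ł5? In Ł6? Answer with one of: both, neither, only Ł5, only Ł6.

In Ł5: every assignment gives 1 — tautology.
In Ł6: every assignment gives 1 — tautology.

both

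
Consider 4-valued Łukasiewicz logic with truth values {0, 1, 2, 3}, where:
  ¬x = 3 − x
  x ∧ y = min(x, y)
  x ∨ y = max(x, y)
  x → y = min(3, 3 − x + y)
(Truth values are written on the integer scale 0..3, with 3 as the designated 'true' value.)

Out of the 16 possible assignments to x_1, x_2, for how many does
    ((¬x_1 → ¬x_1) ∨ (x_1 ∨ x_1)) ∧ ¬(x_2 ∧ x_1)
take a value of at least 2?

12

x_1 = 0, x_2 = 0 ↦ 3  ≥
x_1 = 0, x_2 = 1 ↦ 3  ≥
x_1 = 0, x_2 = 2 ↦ 3  ≥
x_1 = 0, x_2 = 3 ↦ 3  ≥
x_1 = 1, x_2 = 0 ↦ 3  ≥
x_1 = 1, x_2 = 1 ↦ 2  ≥
x_1 = 1, x_2 = 2 ↦ 2  ≥
x_1 = 1, x_2 = 3 ↦ 2  ≥
x_1 = 2, x_2 = 0 ↦ 3  ≥
x_1 = 2, x_2 = 1 ↦ 2  ≥
x_1 = 2, x_2 = 2 ↦ 1  <
x_1 = 2, x_2 = 3 ↦ 1  <
x_1 = 3, x_2 = 0 ↦ 3  ≥
x_1 = 3, x_2 = 1 ↦ 2  ≥
x_1 = 3, x_2 = 2 ↦ 1  <
x_1 = 3, x_2 = 3 ↦ 0  <
So 12 of the 16 assignments meet the threshold.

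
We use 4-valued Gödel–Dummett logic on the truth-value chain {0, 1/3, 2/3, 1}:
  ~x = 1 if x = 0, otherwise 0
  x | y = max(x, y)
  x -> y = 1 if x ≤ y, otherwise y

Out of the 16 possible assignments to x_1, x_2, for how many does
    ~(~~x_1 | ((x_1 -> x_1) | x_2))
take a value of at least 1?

x_1 = 0, x_2 = 0 ↦ 0  <
x_1 = 0, x_2 = 1/3 ↦ 0  <
x_1 = 0, x_2 = 2/3 ↦ 0  <
x_1 = 0, x_2 = 1 ↦ 0  <
x_1 = 1/3, x_2 = 0 ↦ 0  <
x_1 = 1/3, x_2 = 1/3 ↦ 0  <
x_1 = 1/3, x_2 = 2/3 ↦ 0  <
x_1 = 1/3, x_2 = 1 ↦ 0  <
x_1 = 2/3, x_2 = 0 ↦ 0  <
x_1 = 2/3, x_2 = 1/3 ↦ 0  <
x_1 = 2/3, x_2 = 2/3 ↦ 0  <
x_1 = 2/3, x_2 = 1 ↦ 0  <
x_1 = 1, x_2 = 0 ↦ 0  <
x_1 = 1, x_2 = 1/3 ↦ 0  <
x_1 = 1, x_2 = 2/3 ↦ 0  <
x_1 = 1, x_2 = 1 ↦ 0  <
So 0 of the 16 assignments meet the threshold.

0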